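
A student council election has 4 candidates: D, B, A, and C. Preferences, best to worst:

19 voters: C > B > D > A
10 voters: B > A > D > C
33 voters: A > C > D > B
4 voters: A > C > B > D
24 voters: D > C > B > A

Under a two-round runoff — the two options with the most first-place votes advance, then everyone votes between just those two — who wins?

Round 1 first-place votes: D 24, B 10, A 37, C 19.
A and D advance.
Runoff: A is preferred to D by 47 voters; D by 43.
A wins the runoff.

A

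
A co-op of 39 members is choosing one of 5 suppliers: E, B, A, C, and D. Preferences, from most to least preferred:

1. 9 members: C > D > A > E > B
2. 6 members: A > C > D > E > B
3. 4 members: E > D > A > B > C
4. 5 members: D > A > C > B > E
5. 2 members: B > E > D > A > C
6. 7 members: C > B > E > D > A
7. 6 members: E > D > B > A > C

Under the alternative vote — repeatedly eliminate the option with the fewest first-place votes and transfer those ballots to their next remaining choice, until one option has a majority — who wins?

C

Round 1: E 10, B 2, A 6, C 16, D 5. Eliminate B.
Round 2: E 12, A 6, C 16, D 5. Eliminate D.
Round 3: E 12, A 11, C 16. Eliminate A.
Round 4: E 12, C 27. C has a majority.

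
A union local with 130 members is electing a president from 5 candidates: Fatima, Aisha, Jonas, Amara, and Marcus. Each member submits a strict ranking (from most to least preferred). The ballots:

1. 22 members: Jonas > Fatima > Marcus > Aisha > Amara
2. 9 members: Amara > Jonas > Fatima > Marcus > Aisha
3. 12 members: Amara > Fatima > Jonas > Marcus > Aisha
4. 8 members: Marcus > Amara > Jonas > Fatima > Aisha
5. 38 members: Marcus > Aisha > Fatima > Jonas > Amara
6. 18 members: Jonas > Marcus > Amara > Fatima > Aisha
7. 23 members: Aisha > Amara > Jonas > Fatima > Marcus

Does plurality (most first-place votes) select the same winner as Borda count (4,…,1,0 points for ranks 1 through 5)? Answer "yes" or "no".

Plurality — first-place votes: Fatima 0, Aisha 23, Jonas 40, Amara 21, Marcus 46. Winner: Marcus.
Borda — scores: Fatima 245, Aisha 228, Jonas 311, Amara 213, Marcus 303. Winner: Jonas.
The two methods disagree.

no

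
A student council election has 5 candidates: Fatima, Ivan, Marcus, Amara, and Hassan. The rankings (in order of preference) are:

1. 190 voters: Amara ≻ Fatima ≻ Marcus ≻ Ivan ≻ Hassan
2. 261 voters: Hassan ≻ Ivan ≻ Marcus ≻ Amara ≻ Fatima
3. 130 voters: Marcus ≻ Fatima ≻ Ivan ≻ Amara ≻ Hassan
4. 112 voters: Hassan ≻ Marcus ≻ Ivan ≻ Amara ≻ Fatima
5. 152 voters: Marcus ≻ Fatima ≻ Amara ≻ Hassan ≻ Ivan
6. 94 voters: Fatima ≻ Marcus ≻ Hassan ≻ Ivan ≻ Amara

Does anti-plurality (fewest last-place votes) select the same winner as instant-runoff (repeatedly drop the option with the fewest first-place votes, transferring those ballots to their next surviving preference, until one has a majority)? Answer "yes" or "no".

Anti-plurality — last-place votes: Fatima 373, Ivan 152, Marcus 0, Amara 94, Hassan 320. Winner: Marcus.
Instant-runoff — R1 Fatima 94, Ivan 0, Marcus 282, Amara 190, Hassan 373 (Ivan out); R2 Fatima 94, Marcus 282, Amara 190, Hassan 373 (Fatima out); R3 Marcus 376, Amara 190, Hassan 373 (Amara out); R4 Marcus 566, Hassan 373 (Marcus winner). Winner: Marcus.
The two methods agree.

yes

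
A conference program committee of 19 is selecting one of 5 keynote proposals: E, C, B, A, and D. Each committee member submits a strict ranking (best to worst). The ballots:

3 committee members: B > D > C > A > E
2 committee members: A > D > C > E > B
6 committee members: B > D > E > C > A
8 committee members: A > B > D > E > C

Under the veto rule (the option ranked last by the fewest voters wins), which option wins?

D

Last-place votes: E 3, C 8, B 2, A 6, D 0.
D is ranked last by the fewest voters, so D wins.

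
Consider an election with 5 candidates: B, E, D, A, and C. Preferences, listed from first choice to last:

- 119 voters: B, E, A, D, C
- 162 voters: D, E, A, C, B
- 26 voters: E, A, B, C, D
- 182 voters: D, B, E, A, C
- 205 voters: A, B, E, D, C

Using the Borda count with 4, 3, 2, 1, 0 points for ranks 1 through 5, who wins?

B: 119·4 + 162·0 + 26·2 + 182·3 + 205·3 = 1689
E: 119·3 + 162·3 + 26·4 + 182·2 + 205·2 = 1721
D: 119·1 + 162·4 + 26·0 + 182·4 + 205·1 = 1700
A: 119·2 + 162·2 + 26·3 + 182·1 + 205·4 = 1642
C: 119·0 + 162·1 + 26·1 + 182·0 + 205·0 = 188
E has the highest Borda score (1721).

E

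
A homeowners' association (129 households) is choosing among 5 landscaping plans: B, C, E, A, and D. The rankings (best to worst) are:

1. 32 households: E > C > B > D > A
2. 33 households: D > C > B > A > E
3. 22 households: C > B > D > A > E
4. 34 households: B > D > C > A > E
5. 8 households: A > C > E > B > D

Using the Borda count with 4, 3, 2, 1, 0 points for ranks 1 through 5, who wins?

B: 32·2 + 33·2 + 22·3 + 34·4 + 8·1 = 340
C: 32·3 + 33·3 + 22·4 + 34·2 + 8·3 = 375
E: 32·4 + 33·0 + 22·0 + 34·0 + 8·2 = 144
A: 32·0 + 33·1 + 22·1 + 34·1 + 8·4 = 121
D: 32·1 + 33·4 + 22·2 + 34·3 + 8·0 = 310
C has the highest Borda score (375).

C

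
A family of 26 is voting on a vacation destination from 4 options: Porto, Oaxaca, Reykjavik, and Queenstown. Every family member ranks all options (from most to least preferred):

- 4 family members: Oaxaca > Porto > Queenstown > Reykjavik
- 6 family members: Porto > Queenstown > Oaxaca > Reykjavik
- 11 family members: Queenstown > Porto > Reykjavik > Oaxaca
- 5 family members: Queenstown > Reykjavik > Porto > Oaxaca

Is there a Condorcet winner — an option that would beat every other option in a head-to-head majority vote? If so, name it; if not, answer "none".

Queenstown

Queenstown vs Porto: 16–10 for Queenstown.
Queenstown vs Oaxaca: 22–4 for Queenstown.
Queenstown vs Reykjavik: 26–0 for Queenstown.
Queenstown beats every other option head-to-head.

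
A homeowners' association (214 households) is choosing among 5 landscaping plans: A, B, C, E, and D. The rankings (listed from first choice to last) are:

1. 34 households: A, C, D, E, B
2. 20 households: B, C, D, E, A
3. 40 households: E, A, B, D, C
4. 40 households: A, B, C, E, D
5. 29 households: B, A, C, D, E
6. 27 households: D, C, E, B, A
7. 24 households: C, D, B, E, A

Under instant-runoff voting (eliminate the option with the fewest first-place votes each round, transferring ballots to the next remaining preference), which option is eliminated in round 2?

Round 1: A 74, B 49, C 24, E 40, D 27. Eliminate C.
Round 2: A 74, B 49, E 40, D 51. Eliminate E.

E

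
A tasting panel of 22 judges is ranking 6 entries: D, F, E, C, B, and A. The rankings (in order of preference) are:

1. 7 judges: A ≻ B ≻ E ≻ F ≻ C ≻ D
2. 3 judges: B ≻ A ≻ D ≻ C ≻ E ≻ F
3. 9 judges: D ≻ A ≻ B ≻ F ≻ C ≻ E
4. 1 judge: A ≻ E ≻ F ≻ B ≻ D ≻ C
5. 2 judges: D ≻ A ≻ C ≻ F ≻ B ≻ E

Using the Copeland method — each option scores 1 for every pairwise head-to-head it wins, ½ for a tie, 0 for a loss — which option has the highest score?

A

D: beats F, E, and C; ties B and A → score 4.
F: beats C; ties E; loses to D, B, and A → score 1.5.
E: ties F; loses to D, C, B, and A → score 0.5.
C: beats E; loses to D, F, B, and A → score 1.
B: beats F, E, and C; ties D; loses to A → score 3.5.
A: beats F, E, C, and B; ties D → score 4.5.
A has the best pairwise record.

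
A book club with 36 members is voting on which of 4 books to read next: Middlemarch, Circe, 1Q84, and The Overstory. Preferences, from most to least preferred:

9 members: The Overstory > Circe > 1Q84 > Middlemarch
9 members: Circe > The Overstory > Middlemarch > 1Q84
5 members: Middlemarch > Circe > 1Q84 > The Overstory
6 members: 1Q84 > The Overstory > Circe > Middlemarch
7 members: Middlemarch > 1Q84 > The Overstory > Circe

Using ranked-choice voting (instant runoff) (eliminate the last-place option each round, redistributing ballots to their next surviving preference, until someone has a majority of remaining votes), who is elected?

Round 1: Middlemarch 12, Circe 9, 1Q84 6, The Overstory 9. Eliminate 1Q84.
Round 2: Middlemarch 12, Circe 9, The Overstory 15. Eliminate Circe.
Round 3: Middlemarch 12, The Overstory 24. The Overstory has a majority.

The Overstory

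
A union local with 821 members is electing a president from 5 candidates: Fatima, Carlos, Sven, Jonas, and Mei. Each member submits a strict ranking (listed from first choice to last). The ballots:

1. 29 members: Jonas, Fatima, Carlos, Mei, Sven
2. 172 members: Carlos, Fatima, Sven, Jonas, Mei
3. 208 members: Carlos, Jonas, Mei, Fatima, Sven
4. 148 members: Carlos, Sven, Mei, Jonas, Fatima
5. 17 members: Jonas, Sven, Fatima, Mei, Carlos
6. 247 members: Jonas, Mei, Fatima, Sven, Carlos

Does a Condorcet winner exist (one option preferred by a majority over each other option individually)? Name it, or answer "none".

Carlos vs Fatima: 528–293 for Carlos.
Carlos vs Sven: 557–264 for Carlos.
Carlos vs Jonas: 528–293 for Carlos.
Carlos vs Mei: 557–264 for Carlos.
Carlos beats every other option head-to-head.

Carlos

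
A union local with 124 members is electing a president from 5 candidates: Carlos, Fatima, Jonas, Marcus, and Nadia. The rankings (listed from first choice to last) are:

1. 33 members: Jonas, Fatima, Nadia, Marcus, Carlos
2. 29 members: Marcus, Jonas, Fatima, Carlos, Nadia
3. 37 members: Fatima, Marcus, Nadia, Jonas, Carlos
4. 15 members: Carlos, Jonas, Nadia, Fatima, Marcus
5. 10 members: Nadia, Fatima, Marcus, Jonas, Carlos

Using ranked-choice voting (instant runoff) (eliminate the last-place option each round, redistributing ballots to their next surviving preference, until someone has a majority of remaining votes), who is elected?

Jonas

Round 1: Carlos 15, Fatima 37, Jonas 33, Marcus 29, Nadia 10. Eliminate Nadia.
Round 2: Carlos 15, Fatima 47, Jonas 33, Marcus 29. Eliminate Carlos.
Round 3: Fatima 47, Jonas 48, Marcus 29. Eliminate Marcus.
Round 4: Fatima 47, Jonas 77. Jonas has a majority.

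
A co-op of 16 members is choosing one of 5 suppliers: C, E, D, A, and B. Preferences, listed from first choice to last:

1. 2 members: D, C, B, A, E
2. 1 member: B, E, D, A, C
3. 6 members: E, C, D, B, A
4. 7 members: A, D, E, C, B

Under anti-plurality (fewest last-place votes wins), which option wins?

Last-place votes: C 1, E 2, D 0, A 6, B 7.
D is ranked last by the fewest voters, so D wins.

D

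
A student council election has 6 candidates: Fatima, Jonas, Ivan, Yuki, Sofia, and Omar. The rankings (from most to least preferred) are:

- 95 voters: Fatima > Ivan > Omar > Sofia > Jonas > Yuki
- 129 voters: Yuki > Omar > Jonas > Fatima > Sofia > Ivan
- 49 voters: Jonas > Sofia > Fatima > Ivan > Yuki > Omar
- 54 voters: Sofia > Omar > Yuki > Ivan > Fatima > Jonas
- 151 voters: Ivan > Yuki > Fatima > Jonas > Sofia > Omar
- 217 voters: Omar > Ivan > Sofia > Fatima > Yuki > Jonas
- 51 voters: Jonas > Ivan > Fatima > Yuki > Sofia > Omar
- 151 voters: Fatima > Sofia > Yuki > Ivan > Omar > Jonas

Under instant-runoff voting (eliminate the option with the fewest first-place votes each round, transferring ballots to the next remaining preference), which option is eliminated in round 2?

Round 1: Fatima 246, Jonas 100, Ivan 151, Yuki 129, Sofia 54, Omar 217. Eliminate Sofia.
Round 2: Fatima 246, Jonas 100, Ivan 151, Yuki 129, Omar 271. Eliminate Jonas.

Jonas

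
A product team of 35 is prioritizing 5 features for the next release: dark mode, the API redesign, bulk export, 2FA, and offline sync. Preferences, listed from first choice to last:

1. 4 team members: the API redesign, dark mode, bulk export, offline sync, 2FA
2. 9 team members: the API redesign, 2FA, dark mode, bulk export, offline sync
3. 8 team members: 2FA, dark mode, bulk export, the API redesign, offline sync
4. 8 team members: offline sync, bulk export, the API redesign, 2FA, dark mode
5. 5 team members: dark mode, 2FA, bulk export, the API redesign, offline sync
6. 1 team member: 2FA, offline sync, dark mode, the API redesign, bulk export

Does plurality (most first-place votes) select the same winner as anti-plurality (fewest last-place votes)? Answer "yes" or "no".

Plurality — first-place votes: dark mode 5, the API redesign 13, bulk export 0, 2FA 9, offline sync 8. Winner: the API redesign.
Anti-plurality — last-place votes: dark mode 8, the API redesign 0, bulk export 1, 2FA 4, offline sync 22. Winner: the API redesign.
The two methods agree.

yes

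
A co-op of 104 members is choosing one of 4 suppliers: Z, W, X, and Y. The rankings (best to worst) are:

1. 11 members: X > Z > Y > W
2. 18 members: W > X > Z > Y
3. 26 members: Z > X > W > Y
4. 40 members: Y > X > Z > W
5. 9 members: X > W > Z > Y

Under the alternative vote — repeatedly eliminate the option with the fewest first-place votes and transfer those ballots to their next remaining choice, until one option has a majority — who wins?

Round 1: Z 26, W 18, X 20, Y 40. Eliminate W.
Round 2: Z 26, X 38, Y 40. Eliminate Z.
Round 3: X 64, Y 40. X has a majority.

X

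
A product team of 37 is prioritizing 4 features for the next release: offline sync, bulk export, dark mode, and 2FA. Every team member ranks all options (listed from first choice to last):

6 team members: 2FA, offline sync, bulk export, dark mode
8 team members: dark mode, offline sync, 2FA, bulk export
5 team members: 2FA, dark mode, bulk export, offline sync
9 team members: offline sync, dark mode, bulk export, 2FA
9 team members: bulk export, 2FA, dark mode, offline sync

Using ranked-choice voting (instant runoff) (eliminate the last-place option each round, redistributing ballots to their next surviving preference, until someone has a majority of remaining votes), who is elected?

2FA

Round 1: offline sync 9, bulk export 9, dark mode 8, 2FA 11. Eliminate dark mode.
Round 2: offline sync 17, bulk export 9, 2FA 11. Eliminate bulk export.
Round 3: offline sync 17, 2FA 20. 2FA has a majority.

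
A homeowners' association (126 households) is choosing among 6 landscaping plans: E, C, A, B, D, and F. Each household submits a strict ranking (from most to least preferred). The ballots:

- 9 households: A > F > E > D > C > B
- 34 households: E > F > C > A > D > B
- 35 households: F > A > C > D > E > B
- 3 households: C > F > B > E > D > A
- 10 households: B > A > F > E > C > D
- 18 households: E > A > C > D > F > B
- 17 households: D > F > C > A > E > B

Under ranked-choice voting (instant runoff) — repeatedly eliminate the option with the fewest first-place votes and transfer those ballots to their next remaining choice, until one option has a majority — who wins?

F

Round 1: E 52, C 3, A 9, B 10, D 17, F 35. Eliminate C.
Round 2: E 52, A 9, B 10, D 17, F 38. Eliminate A.
Round 3: E 52, B 10, D 17, F 47. Eliminate B.
Round 4: E 52, D 17, F 57. Eliminate D.
Round 5: E 52, F 74. F has a majority.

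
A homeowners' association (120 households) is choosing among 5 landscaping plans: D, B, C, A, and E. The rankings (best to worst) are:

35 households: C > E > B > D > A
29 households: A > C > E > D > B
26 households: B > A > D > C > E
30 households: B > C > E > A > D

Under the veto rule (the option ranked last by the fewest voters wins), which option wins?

Last-place votes: D 30, B 29, C 0, A 35, E 26.
C is ranked last by the fewest voters, so C wins.

C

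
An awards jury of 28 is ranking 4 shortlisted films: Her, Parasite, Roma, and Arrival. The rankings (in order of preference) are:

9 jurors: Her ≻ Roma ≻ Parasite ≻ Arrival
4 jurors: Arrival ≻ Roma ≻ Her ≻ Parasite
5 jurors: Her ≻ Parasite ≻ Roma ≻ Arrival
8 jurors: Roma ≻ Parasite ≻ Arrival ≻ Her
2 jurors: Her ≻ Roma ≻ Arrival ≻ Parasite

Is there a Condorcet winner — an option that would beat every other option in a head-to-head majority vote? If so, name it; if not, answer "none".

Her vs Parasite: 20–8 for Her.
Her vs Roma: 16–12 for Her.
Her vs Arrival: 16–12 for Her.
Her beats every other option head-to-head.

Her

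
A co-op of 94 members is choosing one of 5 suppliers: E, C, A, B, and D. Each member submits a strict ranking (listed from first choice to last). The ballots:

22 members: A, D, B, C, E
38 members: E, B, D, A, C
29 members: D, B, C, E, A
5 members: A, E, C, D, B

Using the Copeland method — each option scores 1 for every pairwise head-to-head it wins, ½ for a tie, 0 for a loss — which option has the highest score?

D

E: beats A; loses to C, B, and D → score 1.
C: beats E; loses to A, B, and D → score 1.
A: beats C; loses to E, B, and D → score 1.
B: beats E, C, and A; loses to D → score 3.
D: beats E, C, A, and B → score 4.
D has the best pairwise record.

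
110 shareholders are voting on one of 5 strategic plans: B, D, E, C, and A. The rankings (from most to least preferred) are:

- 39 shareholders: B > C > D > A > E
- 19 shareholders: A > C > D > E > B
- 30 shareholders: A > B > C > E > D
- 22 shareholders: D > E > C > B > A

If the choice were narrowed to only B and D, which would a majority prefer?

Voters preferring B to D: 69; preferring D to B: 41.
B wins the head-to-head.

B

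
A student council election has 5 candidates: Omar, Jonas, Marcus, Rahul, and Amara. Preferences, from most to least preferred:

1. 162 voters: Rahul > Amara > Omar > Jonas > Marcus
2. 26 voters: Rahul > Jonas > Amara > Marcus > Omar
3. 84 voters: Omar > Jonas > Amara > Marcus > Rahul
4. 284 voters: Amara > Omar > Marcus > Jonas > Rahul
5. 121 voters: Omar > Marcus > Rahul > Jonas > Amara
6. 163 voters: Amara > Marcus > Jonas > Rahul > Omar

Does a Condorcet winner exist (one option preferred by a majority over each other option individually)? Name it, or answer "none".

Amara

Amara vs Omar: 635–205 for Amara.
Amara vs Jonas: 609–231 for Amara.
Amara vs Marcus: 719–121 for Amara.
Amara vs Rahul: 531–309 for Amara.
Amara beats every other option head-to-head.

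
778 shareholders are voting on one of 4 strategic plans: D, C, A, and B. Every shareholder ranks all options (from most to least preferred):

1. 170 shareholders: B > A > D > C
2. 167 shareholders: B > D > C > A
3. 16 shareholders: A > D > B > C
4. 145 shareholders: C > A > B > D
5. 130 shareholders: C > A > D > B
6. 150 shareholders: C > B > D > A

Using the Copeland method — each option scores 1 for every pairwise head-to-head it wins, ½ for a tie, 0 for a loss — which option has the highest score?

D: loses to C, A, and B → score 0.
C: beats D, A, and B → score 3.
A: beats D; loses to C and B → score 1.
B: beats D and A; loses to C → score 2.
C has the best pairwise record.

C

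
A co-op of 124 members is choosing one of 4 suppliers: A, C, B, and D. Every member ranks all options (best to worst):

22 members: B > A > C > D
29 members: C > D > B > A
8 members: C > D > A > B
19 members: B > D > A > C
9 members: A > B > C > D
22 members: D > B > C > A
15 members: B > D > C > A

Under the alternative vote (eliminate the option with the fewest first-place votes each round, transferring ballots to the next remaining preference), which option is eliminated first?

Round 1: A 9, C 37, B 56, D 22. Eliminate A.

A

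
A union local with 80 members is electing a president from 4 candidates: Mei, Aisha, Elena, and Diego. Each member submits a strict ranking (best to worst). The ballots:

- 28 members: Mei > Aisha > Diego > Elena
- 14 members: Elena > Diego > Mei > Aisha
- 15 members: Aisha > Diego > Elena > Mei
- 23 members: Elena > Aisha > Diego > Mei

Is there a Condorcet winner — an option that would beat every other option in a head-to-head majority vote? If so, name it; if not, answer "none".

Checking pairwise contests:
Elena beats Mei 52–28.
Mei beats Aisha 42–38.
Aisha beats Elena 43–37.
Aisha beats Diego 66–14.
Every option loses at least one head-to-head, so there is no Condorcet winner.

none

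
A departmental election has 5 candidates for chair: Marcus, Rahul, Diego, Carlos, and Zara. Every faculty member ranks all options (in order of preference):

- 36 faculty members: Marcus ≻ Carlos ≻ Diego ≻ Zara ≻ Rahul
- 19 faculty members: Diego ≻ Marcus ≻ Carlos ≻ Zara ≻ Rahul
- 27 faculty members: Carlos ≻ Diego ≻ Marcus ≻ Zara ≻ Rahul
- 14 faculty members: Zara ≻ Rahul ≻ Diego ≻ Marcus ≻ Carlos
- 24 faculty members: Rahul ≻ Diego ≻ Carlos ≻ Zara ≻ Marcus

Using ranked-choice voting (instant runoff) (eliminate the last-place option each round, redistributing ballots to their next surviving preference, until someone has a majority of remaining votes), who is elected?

Marcus

Round 1: Marcus 36, Rahul 24, Diego 19, Carlos 27, Zara 14. Eliminate Zara.
Round 2: Marcus 36, Rahul 38, Diego 19, Carlos 27. Eliminate Diego.
Round 3: Marcus 55, Rahul 38, Carlos 27. Eliminate Carlos.
Round 4: Marcus 82, Rahul 38. Marcus has a majority.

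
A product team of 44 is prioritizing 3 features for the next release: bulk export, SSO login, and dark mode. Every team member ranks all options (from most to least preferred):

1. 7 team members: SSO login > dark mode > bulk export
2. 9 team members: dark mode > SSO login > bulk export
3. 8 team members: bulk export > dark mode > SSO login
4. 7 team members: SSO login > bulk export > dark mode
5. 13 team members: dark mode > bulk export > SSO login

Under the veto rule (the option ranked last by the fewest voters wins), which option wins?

dark mode

Last-place votes: bulk export 16, SSO login 21, dark mode 7.
dark mode is ranked last by the fewest voters, so dark mode wins.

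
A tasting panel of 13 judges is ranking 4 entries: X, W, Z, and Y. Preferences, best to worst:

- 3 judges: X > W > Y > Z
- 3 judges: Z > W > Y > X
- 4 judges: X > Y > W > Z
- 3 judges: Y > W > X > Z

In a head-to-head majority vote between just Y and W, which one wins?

Voters preferring Y to W: 7; preferring W to Y: 6.
Y wins the head-to-head.

Y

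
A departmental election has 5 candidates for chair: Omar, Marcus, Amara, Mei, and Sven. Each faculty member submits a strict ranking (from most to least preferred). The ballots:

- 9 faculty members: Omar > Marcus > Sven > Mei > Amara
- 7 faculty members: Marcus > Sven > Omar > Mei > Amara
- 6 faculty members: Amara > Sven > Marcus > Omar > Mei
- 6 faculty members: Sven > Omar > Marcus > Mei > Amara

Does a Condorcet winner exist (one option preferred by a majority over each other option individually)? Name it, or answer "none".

Checking pairwise contests:
Sven beats Omar 19–9.
Omar beats Marcus 15–13.
Omar beats Amara 22–6.
Omar beats Mei 28–0.
Marcus beats Sven 16–12.
Every option loses at least one head-to-head, so there is no Condorcet winner.

none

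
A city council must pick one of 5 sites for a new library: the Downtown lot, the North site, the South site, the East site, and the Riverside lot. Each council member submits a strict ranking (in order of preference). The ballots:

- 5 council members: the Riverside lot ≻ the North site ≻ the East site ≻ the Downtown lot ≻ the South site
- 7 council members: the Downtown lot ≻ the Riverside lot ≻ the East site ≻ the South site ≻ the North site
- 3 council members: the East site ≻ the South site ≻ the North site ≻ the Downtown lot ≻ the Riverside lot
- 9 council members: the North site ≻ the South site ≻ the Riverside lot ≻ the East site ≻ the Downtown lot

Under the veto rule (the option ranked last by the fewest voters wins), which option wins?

the East site

Last-place votes: the Downtown lot 9, the North site 7, the South site 5, the East site 0, the Riverside lot 3.
the East site is ranked last by the fewest voters, so the East site wins.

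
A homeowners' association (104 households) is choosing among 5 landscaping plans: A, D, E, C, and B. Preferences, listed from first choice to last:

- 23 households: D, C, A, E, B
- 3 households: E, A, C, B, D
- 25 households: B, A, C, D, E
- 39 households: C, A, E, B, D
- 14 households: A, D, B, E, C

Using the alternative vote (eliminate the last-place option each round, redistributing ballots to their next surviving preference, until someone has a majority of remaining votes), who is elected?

Round 1: A 14, D 23, E 3, C 39, B 25. Eliminate E.
Round 2: A 17, D 23, C 39, B 25. Eliminate A.
Round 3: D 37, C 42, B 25. Eliminate B.
Round 4: D 37, C 67. C has a majority.

C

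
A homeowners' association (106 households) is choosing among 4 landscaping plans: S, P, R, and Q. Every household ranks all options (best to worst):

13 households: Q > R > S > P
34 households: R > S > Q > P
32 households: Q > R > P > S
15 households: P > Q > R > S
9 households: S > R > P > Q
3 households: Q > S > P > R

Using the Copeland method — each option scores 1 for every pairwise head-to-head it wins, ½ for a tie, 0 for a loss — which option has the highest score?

S: beats P; loses to R and Q → score 1.
P: loses to S, R, and Q → score 0.
R: beats S and P; loses to Q → score 2.
Q: beats S, P, and R → score 3.
Q has the best pairwise record.

Q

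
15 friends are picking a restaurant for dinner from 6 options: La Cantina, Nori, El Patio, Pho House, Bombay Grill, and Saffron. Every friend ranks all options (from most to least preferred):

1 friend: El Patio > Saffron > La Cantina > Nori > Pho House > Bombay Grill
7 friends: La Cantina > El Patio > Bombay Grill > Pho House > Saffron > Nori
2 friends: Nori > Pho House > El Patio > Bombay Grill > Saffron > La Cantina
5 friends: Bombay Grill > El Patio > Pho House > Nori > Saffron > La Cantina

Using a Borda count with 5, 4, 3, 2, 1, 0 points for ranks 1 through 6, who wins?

La Cantina: 1·3 + 7·5 + 2·0 + 5·0 = 38
Nori: 1·2 + 7·0 + 2·5 + 5·2 = 22
El Patio: 1·5 + 7·4 + 2·3 + 5·4 = 59
Pho House: 1·1 + 7·2 + 2·4 + 5·3 = 38
Bombay Grill: 1·0 + 7·3 + 2·2 + 5·5 = 50
Saffron: 1·4 + 7·1 + 2·1 + 5·1 = 18
El Patio has the highest Borda score (59).

El Patio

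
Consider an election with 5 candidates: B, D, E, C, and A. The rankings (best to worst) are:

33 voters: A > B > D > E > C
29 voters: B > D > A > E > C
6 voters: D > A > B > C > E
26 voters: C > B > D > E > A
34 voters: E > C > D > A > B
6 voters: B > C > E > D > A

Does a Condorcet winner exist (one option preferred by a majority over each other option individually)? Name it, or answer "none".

none

Checking pairwise contests:
A beats B 73–61.
B beats D 94–40.
B beats E 100–34.
B beats C 74–60.
D beats A 101–33.
Every option loses at least one head-to-head, so there is no Condorcet winner.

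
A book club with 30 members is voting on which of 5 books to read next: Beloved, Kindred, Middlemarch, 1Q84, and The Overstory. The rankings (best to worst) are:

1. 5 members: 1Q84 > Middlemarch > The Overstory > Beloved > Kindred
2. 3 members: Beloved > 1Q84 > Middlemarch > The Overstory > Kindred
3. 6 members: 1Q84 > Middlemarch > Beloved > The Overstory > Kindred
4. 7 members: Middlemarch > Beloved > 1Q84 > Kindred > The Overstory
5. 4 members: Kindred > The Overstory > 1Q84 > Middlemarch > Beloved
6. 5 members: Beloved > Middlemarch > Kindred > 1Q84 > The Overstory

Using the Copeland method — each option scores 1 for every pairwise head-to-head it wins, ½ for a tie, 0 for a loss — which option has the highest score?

Beloved: beats Kindred and The Overstory; ties 1Q84; loses to Middlemarch → score 2.5.
Kindred: beats The Overstory; loses to Beloved, Middlemarch, and 1Q84 → score 1.
Middlemarch: beats Beloved, Kindred, and The Overstory; loses to 1Q84 → score 3.
1Q84: beats Kindred, Middlemarch, and The Overstory; ties Beloved → score 3.5.
The Overstory: loses to Beloved, Kindred, Middlemarch, and 1Q84 → score 0.
1Q84 has the best pairwise record.

1Q84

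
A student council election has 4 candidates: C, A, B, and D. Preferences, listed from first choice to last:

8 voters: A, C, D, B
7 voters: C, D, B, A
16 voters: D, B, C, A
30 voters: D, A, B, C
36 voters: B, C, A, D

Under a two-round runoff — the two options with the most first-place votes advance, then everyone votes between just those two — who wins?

D

Round 1 first-place votes: C 7, A 8, B 36, D 46.
D and B advance.
Runoff: D is preferred to B by 61 voters; B by 36.
D wins the runoff.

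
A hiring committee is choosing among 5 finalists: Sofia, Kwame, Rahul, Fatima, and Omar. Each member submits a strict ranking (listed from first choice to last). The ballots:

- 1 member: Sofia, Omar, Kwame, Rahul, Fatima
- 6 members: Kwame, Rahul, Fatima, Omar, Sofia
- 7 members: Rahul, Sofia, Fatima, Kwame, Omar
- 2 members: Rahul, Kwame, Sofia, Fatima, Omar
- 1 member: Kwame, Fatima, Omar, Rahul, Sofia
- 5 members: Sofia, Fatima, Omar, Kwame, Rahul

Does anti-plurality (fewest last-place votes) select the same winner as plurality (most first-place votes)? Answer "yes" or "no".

Anti-plurality — last-place votes: Sofia 7, Kwame 0, Rahul 5, Fatima 1, Omar 9. Winner: Kwame.
Plurality — first-place votes: Sofia 6, Kwame 7, Rahul 9, Fatima 0, Omar 0. Winner: Rahul.
The two methods disagree.

no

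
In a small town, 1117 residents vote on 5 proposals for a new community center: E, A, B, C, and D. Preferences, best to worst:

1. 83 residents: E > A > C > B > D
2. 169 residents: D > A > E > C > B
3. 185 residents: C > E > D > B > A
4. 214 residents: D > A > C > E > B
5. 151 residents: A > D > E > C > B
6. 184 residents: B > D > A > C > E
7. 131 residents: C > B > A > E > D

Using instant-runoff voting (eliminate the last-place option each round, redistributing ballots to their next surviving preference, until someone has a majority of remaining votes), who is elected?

D

Round 1: E 83, A 151, B 184, C 316, D 383. Eliminate E.
Round 2: A 234, B 184, C 316, D 383. Eliminate B.
Round 3: A 234, C 316, D 567. D has a majority.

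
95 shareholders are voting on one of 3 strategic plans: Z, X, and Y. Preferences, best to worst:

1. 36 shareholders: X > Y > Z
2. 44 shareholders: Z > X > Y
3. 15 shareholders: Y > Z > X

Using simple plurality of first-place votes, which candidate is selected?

First-place votes: Z 44, X 36, Y 15.
Z has the most first-place votes.

Z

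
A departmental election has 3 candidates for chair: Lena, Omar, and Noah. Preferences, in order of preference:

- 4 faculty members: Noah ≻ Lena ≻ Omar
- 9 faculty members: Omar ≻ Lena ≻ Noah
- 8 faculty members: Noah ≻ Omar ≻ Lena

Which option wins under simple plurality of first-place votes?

Noah

First-place votes: Lena 0, Omar 9, Noah 12.
Noah has the most first-place votes.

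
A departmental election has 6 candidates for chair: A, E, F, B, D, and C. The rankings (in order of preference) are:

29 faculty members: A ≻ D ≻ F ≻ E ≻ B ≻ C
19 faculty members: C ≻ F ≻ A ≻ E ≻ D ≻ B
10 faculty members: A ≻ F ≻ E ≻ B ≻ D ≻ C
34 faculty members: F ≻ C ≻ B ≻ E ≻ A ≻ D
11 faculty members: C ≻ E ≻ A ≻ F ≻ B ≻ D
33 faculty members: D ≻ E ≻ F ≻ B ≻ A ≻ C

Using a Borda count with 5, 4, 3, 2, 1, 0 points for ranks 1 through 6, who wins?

F

A: 29·5 + 19·3 + 10·5 + 34·1 + 11·3 + 33·1 = 352
E: 29·2 + 19·2 + 10·3 + 34·2 + 11·4 + 33·4 = 370
F: 29·3 + 19·4 + 10·4 + 34·5 + 11·2 + 33·3 = 494
B: 29·1 + 19·0 + 10·2 + 34·3 + 11·1 + 33·2 = 228
D: 29·4 + 19·1 + 10·1 + 34·0 + 11·0 + 33·5 = 310
C: 29·0 + 19·5 + 10·0 + 34·4 + 11·5 + 33·0 = 286
F has the highest Borda score (494).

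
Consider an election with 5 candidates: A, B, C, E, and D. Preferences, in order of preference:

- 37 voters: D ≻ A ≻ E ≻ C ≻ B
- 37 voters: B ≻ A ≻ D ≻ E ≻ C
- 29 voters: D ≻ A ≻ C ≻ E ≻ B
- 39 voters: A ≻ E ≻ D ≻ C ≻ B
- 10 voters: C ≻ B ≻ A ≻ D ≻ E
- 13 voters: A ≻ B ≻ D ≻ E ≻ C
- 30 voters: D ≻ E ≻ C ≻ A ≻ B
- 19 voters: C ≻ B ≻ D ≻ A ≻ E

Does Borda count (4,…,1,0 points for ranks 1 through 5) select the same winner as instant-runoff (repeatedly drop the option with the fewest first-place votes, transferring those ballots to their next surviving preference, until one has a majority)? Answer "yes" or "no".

yes

Borda — scores: A 586, B 274, C 310, E 360, D 610. Winner: D.
Instant-runoff — R1 A 52, B 37, C 29, E 0, D 96 (E out); R2 A 52, B 37, C 29, D 96 (C out); R3 A 52, B 66, D 96 (A out); R4 B 79, D 135 (D winner). Winner: D.
The two methods agree.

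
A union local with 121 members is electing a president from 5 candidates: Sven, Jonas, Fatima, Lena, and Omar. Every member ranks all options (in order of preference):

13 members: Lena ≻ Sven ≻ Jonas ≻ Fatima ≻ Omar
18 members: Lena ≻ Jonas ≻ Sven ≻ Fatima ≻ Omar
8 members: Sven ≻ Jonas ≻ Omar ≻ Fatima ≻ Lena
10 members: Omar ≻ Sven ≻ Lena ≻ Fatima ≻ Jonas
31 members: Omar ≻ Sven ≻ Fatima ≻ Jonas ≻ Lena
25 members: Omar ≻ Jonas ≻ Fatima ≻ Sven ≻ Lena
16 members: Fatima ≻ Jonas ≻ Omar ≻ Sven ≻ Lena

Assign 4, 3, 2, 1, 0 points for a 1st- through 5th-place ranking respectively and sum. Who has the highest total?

Omar

Sven: 13·3 + 18·2 + 8·4 + 10·3 + 31·3 + 25·1 + 16·1 = 271
Jonas: 13·2 + 18·3 + 8·3 + 10·0 + 31·1 + 25·3 + 16·3 = 258
Fatima: 13·1 + 18·1 + 8·1 + 10·1 + 31·2 + 25·2 + 16·4 = 225
Lena: 13·4 + 18·4 + 8·0 + 10·2 + 31·0 + 25·0 + 16·0 = 144
Omar: 13·0 + 18·0 + 8·2 + 10·4 + 31·4 + 25·4 + 16·2 = 312
Omar has the highest Borda score (312).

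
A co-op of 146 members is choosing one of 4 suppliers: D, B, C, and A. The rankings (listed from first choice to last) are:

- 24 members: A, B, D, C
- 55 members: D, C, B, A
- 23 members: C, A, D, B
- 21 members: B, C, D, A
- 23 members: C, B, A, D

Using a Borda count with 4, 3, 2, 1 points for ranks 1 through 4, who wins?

C

D: 24·2 + 55·4 + 23·2 + 21·2 + 23·1 = 379
B: 24·3 + 55·2 + 23·1 + 21·4 + 23·3 = 358
C: 24·1 + 55·3 + 23·4 + 21·3 + 23·4 = 436
A: 24·4 + 55·1 + 23·3 + 21·1 + 23·2 = 287
C has the highest Borda score (436).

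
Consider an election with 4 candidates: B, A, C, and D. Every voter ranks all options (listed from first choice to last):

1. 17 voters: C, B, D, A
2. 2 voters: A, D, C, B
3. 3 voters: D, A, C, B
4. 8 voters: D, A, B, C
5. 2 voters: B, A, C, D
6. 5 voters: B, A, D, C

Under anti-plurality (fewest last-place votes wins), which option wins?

D

Last-place votes: B 5, A 17, C 13, D 2.
D is ranked last by the fewest voters, so D wins.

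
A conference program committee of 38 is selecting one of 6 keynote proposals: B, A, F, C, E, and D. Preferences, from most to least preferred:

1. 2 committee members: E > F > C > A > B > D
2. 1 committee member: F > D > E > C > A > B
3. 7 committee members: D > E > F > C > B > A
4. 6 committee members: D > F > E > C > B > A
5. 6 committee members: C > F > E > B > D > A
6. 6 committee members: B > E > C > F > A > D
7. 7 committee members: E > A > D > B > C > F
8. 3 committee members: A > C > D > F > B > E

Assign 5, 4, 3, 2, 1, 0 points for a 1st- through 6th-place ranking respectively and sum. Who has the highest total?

B: 2·1 + 1·0 + 7·1 + 6·1 + 6·2 + 6·5 + 7·2 + 3·1 = 74
A: 2·2 + 1·1 + 7·0 + 6·0 + 6·0 + 6·1 + 7·4 + 3·5 = 54
F: 2·4 + 1·5 + 7·3 + 6·4 + 6·4 + 6·2 + 7·0 + 3·2 = 100
C: 2·3 + 1·2 + 7·2 + 6·2 + 6·5 + 6·3 + 7·1 + 3·4 = 101
E: 2·5 + 1·3 + 7·4 + 6·3 + 6·3 + 6·4 + 7·5 + 3·0 = 136
D: 2·0 + 1·4 + 7·5 + 6·5 + 6·1 + 6·0 + 7·3 + 3·3 = 105
E has the highest Borda score (136).

E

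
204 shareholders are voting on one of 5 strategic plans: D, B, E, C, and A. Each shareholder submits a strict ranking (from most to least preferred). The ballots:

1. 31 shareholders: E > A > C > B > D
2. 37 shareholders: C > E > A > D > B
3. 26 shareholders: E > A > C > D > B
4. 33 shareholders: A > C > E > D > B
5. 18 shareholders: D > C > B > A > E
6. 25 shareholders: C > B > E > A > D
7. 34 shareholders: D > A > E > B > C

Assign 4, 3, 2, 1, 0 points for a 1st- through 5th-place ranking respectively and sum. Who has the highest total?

D: 31·0 + 37·1 + 26·1 + 33·1 + 18·4 + 25·0 + 34·4 = 304
B: 31·1 + 37·0 + 26·0 + 33·0 + 18·2 + 25·3 + 34·1 = 176
E: 31·4 + 37·3 + 26·4 + 33·2 + 18·0 + 25·2 + 34·2 = 523
C: 31·2 + 37·4 + 26·2 + 33·3 + 18·3 + 25·4 + 34·0 = 515
A: 31·3 + 37·2 + 26·3 + 33·4 + 18·1 + 25·1 + 34·3 = 522
E has the highest Borda score (523).

E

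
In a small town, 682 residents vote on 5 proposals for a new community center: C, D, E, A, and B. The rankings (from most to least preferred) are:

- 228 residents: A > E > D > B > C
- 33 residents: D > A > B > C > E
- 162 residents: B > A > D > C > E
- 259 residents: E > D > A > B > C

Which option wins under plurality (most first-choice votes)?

E

First-place votes: C 0, D 33, E 259, A 228, B 162.
E has the most first-place votes.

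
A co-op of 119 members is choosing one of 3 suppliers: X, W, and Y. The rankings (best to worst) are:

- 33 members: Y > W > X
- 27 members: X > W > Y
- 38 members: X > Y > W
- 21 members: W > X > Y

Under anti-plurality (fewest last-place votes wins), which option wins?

X

Last-place votes: X 33, W 38, Y 48.
X is ranked last by the fewest voters, so X wins.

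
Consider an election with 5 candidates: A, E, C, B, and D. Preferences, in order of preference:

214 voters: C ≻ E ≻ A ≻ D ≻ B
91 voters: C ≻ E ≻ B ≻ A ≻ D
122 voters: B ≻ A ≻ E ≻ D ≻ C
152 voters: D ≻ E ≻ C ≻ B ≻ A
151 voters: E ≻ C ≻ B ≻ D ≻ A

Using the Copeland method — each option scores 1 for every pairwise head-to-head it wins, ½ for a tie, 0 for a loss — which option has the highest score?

A: beats D; loses to E, C, and B → score 1.
E: beats A, C, B, and D → score 4.
C: beats A, B, and D; loses to E → score 3.
B: beats A; loses to E, C, and D → score 1.
D: beats B; loses to A, E, and C → score 1.
E has the best pairwise record.

E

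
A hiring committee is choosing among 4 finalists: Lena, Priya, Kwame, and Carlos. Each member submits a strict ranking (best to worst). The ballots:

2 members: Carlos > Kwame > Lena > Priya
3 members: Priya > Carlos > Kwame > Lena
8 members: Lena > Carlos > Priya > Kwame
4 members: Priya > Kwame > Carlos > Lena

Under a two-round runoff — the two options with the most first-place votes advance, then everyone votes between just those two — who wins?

Round 1 first-place votes: Lena 8, Priya 7, Kwame 0, Carlos 2.
Lena and Priya advance.
Runoff: Lena is preferred to Priya by 10 voters; Priya by 7.
Lena wins the runoff.

Lena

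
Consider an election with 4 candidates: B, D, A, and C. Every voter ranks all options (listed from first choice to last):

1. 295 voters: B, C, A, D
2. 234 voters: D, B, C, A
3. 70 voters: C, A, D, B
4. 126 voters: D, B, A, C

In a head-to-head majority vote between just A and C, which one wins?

C

Voters preferring A to C: 126; preferring C to A: 599.
C wins the head-to-head.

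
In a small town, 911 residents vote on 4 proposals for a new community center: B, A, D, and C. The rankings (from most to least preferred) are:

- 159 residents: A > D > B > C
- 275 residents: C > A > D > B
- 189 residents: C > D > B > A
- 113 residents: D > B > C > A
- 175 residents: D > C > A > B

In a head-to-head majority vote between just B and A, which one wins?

Voters preferring B to A: 302; preferring A to B: 609.
A wins the head-to-head.

A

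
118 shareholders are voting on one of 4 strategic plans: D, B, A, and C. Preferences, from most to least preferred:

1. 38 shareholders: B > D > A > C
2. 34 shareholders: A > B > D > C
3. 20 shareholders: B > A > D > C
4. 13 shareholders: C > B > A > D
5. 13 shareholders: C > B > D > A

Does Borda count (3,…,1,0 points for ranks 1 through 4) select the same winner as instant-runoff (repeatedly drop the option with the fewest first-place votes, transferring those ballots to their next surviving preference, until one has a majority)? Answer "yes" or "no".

yes

Borda — scores: D 143, B 294, A 193, C 78. Winner: B.
Instant-runoff — R1 D 0, B 58, A 34, C 26 (D out); R2 B 58, A 34, C 26 (C out); R3 B 84, A 34 (B winner). Winner: B.
The two methods agree.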